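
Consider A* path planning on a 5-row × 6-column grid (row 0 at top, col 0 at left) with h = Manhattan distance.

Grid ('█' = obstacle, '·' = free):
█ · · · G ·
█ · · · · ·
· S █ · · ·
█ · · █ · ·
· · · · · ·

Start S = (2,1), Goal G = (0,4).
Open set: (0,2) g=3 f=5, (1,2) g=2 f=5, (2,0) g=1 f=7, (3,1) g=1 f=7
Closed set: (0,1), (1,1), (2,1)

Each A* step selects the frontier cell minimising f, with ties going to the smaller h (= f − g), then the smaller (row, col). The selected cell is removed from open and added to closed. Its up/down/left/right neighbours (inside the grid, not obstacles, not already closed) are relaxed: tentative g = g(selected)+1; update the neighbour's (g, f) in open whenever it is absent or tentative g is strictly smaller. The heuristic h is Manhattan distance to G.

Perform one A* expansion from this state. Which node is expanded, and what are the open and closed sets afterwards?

step 1: expand (0,2) (f=5, h=2) → closed; open now [(0,3) g=4 f=5, (1,2) g=2 f=5, (2,0) g=1 f=7, (3,1) g=1 f=7]

expanded=(0,2); open=[(0,3) g=4 f=5, (1,2) g=2 f=5, (2,0) g=1 f=7, (3,1) g=1 f=7]; closed=[(0,1), (0,2), (1,1), (2,1)]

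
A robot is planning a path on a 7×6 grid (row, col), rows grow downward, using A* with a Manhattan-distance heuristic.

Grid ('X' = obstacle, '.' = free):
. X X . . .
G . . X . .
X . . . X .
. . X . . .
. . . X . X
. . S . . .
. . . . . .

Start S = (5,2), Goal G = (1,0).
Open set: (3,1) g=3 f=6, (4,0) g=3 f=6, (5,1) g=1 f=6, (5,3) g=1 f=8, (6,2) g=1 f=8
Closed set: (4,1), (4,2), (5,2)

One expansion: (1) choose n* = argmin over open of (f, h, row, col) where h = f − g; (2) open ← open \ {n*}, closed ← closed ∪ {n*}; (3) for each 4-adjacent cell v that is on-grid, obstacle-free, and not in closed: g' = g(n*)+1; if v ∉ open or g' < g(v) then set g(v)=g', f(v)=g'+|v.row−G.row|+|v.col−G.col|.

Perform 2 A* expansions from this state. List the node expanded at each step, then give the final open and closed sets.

order=[(3,1) → (2,1)]; open=[(1,1) g=5 f=6, (2,2) g=5 f=8, (3,0) g=4 f=6, (4,0) g=3 f=6, (5,1) g=1 f=6, (5,3) g=1 f=8, (6,2) g=1 f=8]; closed=[(2,1), (3,1), (4,1), (4,2), (5,2)]

step 1: expand (3,1) (f=6, h=3) → closed; open now [(2,1) g=4 f=6, (3,0) g=4 f=6, (4,0) g=3 f=6, (5,1) g=1 f=6, (5,3) g=1 f=8, (6,2) g=1 f=8]
step 2: expand (2,1) (f=6, h=2) → closed; open now [(1,1) g=5 f=6, (2,2) g=5 f=8, (3,0) g=4 f=6, (4,0) g=3 f=6, (5,1) g=1 f=6, (5,3) g=1 f=8, (6,2) g=1 f=8]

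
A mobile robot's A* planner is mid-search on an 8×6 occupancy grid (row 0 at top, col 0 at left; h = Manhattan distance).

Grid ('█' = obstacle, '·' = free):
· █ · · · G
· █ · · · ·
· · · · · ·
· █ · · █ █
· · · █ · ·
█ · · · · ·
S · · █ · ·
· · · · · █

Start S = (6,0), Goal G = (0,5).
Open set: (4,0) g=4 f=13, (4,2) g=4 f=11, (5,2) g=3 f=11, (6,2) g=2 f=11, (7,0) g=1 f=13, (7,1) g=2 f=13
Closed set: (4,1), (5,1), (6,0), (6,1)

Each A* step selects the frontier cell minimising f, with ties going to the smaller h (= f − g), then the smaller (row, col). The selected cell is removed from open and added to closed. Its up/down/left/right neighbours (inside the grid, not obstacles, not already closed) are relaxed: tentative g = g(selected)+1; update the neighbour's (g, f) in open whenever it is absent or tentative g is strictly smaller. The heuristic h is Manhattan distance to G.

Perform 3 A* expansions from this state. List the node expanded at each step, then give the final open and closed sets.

step 1: expand (4,2) (f=11, h=7) → closed; open now [(3,2) g=5 f=11, (4,0) g=4 f=13, (5,2) g=3 f=11, (6,2) g=2 f=11, (7,0) g=1 f=13, (7,1) g=2 f=13]
step 2: expand (3,2) (f=11, h=6) → closed; open now [(2,2) g=6 f=11, (3,3) g=6 f=11, (4,0) g=4 f=13, (5,2) g=3 f=11, (6,2) g=2 f=11, (7,0) g=1 f=13, (7,1) g=2 f=13]
step 3: expand (2,2) (f=11, h=5) → closed; open now [(1,2) g=7 f=11, (2,1) g=7 f=13, (2,3) g=7 f=11, (3,3) g=6 f=11, (4,0) g=4 f=13, (5,2) g=3 f=11, (6,2) g=2 f=11, (7,0) g=1 f=13, (7,1) g=2 f=13]

order=[(4,2) → (3,2) → (2,2)]; open=[(1,2) g=7 f=11, (2,1) g=7 f=13, (2,3) g=7 f=11, (3,3) g=6 f=11, (4,0) g=4 f=13, (5,2) g=3 f=11, (6,2) g=2 f=11, (7,0) g=1 f=13, (7,1) g=2 f=13]; closed=[(2,2), (3,2), (4,1), (4,2), (5,1), (6,0), (6,1)]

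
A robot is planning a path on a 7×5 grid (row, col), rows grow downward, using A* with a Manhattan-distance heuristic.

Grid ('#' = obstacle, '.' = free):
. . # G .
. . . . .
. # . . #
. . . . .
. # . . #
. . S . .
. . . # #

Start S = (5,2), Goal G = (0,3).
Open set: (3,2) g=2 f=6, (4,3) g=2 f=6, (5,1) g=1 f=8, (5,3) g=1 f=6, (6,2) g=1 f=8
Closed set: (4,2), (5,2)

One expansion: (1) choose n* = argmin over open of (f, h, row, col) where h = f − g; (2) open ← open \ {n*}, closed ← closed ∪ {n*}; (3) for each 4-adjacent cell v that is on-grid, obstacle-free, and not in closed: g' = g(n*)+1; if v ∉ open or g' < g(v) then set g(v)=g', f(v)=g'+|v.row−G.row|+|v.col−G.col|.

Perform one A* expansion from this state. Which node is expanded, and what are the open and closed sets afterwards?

step 1: expand (3,2) (f=6, h=4) → closed; open now [(2,2) g=3 f=6, (3,1) g=3 f=8, (3,3) g=3 f=6, (4,3) g=2 f=6, (5,1) g=1 f=8, (5,3) g=1 f=6, (6,2) g=1 f=8]

expanded=(3,2); open=[(2,2) g=3 f=6, (3,1) g=3 f=8, (3,3) g=3 f=6, (4,3) g=2 f=6, (5,1) g=1 f=8, (5,3) g=1 f=6, (6,2) g=1 f=8]; closed=[(3,2), (4,2), (5,2)]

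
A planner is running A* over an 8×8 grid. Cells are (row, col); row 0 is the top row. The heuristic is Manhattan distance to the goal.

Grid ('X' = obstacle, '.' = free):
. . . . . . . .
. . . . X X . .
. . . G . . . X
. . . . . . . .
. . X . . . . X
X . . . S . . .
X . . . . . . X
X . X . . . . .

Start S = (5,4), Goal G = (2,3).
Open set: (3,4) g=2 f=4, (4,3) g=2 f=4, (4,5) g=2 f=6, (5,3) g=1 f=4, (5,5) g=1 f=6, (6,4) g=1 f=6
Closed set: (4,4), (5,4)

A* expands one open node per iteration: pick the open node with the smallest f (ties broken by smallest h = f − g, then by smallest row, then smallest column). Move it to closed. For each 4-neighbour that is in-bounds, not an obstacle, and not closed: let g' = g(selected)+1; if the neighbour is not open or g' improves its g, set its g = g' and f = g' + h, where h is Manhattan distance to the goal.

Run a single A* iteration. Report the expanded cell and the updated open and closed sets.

expanded=(3,4); open=[(2,4) g=3 f=4, (3,3) g=3 f=4, (3,5) g=3 f=6, (4,3) g=2 f=4, (4,5) g=2 f=6, (5,3) g=1 f=4, (5,5) g=1 f=6, (6,4) g=1 f=6]; closed=[(3,4), (4,4), (5,4)]

step 1: expand (3,4) (f=4, h=2) → closed; open now [(2,4) g=3 f=4, (3,3) g=3 f=4, (3,5) g=3 f=6, (4,3) g=2 f=4, (4,5) g=2 f=6, (5,3) g=1 f=4, (5,5) g=1 f=6, (6,4) g=1 f=6]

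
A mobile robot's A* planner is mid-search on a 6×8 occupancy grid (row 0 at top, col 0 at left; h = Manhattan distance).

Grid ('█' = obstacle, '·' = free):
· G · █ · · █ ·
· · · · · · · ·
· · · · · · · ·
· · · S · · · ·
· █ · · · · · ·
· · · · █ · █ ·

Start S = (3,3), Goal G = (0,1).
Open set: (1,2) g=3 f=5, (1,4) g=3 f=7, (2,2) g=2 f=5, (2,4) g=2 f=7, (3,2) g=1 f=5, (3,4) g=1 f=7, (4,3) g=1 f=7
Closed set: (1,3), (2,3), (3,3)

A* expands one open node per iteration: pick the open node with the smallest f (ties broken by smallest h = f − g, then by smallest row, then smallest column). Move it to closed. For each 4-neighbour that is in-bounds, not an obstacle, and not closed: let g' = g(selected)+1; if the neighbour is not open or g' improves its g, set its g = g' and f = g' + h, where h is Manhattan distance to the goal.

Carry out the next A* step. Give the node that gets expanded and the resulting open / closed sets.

expanded=(1,2); open=[(0,2) g=4 f=5, (1,1) g=4 f=5, (1,4) g=3 f=7, (2,2) g=2 f=5, (2,4) g=2 f=7, (3,2) g=1 f=5, (3,4) g=1 f=7, (4,3) g=1 f=7]; closed=[(1,2), (1,3), (2,3), (3,3)]

step 1: expand (1,2) (f=5, h=2) → closed; open now [(0,2) g=4 f=5, (1,1) g=4 f=5, (1,4) g=3 f=7, (2,2) g=2 f=5, (2,4) g=2 f=7, (3,2) g=1 f=5, (3,4) g=1 f=7, (4,3) g=1 f=7]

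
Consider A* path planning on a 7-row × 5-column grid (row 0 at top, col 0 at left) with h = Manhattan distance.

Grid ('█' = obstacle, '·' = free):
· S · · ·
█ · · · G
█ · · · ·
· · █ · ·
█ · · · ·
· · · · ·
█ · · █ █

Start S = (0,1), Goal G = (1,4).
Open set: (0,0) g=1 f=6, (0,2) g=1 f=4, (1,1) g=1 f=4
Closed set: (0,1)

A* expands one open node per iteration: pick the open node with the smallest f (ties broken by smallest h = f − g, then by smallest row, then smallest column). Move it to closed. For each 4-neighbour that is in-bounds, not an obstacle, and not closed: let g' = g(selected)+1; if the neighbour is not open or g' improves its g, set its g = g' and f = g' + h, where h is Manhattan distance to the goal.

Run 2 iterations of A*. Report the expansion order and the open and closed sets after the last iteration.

order=[(0,2) → (0,3)]; open=[(0,0) g=1 f=6, (0,4) g=3 f=4, (1,1) g=1 f=4, (1,2) g=2 f=4, (1,3) g=3 f=4]; closed=[(0,1), (0,2), (0,3)]

step 1: expand (0,2) (f=4, h=3) → closed; open now [(0,0) g=1 f=6, (0,3) g=2 f=4, (1,1) g=1 f=4, (1,2) g=2 f=4]
step 2: expand (0,3) (f=4, h=2) → closed; open now [(0,0) g=1 f=6, (0,4) g=3 f=4, (1,1) g=1 f=4, (1,2) g=2 f=4, (1,3) g=3 f=4]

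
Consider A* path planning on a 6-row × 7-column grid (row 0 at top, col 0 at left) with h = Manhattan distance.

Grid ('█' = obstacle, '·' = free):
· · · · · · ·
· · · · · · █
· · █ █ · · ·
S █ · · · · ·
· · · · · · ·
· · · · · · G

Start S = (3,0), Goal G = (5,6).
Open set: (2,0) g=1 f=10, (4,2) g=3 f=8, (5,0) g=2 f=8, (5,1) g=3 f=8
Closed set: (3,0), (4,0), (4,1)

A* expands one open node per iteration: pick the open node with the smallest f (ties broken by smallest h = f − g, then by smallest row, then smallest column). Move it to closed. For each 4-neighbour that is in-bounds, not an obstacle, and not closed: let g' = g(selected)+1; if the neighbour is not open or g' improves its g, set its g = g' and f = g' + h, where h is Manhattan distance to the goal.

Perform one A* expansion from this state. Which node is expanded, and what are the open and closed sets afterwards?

step 1: expand (4,2) (f=8, h=5) → closed; open now [(2,0) g=1 f=10, (3,2) g=4 f=10, (4,3) g=4 f=8, (5,0) g=2 f=8, (5,1) g=3 f=8, (5,2) g=4 f=8]

expanded=(4,2); open=[(2,0) g=1 f=10, (3,2) g=4 f=10, (4,3) g=4 f=8, (5,0) g=2 f=8, (5,1) g=3 f=8, (5,2) g=4 f=8]; closed=[(3,0), (4,0), (4,1), (4,2)]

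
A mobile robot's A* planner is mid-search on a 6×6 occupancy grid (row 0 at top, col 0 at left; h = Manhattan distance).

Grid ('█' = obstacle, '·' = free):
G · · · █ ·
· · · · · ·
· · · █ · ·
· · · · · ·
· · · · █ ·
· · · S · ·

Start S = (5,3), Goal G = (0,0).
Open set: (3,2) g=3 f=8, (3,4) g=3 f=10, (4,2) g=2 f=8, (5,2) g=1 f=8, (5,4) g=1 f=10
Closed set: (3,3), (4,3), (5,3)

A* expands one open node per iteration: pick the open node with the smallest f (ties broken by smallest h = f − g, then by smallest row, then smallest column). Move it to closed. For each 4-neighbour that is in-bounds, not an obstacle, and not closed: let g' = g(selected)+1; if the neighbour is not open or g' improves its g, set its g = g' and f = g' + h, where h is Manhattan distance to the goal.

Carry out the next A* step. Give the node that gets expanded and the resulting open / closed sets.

step 1: expand (3,2) (f=8, h=5) → closed; open now [(2,2) g=4 f=8, (3,1) g=4 f=8, (3,4) g=3 f=10, (4,2) g=2 f=8, (5,2) g=1 f=8, (5,4) g=1 f=10]

expanded=(3,2); open=[(2,2) g=4 f=8, (3,1) g=4 f=8, (3,4) g=3 f=10, (4,2) g=2 f=8, (5,2) g=1 f=8, (5,4) g=1 f=10]; closed=[(3,2), (3,3), (4,3), (5,3)]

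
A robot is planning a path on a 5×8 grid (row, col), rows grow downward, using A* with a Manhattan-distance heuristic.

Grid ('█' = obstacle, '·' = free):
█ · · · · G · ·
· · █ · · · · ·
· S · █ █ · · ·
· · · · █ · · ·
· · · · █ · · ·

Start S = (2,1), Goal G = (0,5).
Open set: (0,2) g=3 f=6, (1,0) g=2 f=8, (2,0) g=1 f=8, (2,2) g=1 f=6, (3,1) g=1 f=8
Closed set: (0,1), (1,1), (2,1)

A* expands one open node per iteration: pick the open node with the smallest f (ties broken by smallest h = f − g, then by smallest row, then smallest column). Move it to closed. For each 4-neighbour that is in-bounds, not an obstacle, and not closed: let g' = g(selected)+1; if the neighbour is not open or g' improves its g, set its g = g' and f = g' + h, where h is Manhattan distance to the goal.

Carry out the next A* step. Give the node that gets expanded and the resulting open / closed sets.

step 1: expand (0,2) (f=6, h=3) → closed; open now [(0,3) g=4 f=6, (1,0) g=2 f=8, (2,0) g=1 f=8, (2,2) g=1 f=6, (3,1) g=1 f=8]

expanded=(0,2); open=[(0,3) g=4 f=6, (1,0) g=2 f=8, (2,0) g=1 f=8, (2,2) g=1 f=6, (3,1) g=1 f=8]; closed=[(0,1), (0,2), (1,1), (2,1)]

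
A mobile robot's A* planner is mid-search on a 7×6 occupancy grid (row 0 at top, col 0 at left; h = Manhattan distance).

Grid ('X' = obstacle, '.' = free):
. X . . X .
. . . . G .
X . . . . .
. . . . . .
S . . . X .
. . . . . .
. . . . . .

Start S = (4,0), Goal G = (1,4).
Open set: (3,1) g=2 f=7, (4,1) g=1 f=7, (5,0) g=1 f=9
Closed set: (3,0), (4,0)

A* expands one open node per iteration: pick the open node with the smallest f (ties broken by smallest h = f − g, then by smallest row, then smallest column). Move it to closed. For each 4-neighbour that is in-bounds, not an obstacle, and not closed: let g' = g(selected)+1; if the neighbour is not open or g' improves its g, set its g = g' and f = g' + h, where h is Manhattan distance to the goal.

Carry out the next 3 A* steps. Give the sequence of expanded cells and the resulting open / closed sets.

step 1: expand (3,1) (f=7, h=5) → closed; open now [(2,1) g=3 f=7, (3,2) g=3 f=7, (4,1) g=1 f=7, (5,0) g=1 f=9]
step 2: expand (2,1) (f=7, h=4) → closed; open now [(1,1) g=4 f=7, (2,2) g=4 f=7, (3,2) g=3 f=7, (4,1) g=1 f=7, (5,0) g=1 f=9]
step 3: expand (1,1) (f=7, h=3) → closed; open now [(1,0) g=5 f=9, (1,2) g=5 f=7, (2,2) g=4 f=7, (3,2) g=3 f=7, (4,1) g=1 f=7, (5,0) g=1 f=9]

order=[(3,1) → (2,1) → (1,1)]; open=[(1,0) g=5 f=9, (1,2) g=5 f=7, (2,2) g=4 f=7, (3,2) g=3 f=7, (4,1) g=1 f=7, (5,0) g=1 f=9]; closed=[(1,1), (2,1), (3,0), (3,1), (4,0)]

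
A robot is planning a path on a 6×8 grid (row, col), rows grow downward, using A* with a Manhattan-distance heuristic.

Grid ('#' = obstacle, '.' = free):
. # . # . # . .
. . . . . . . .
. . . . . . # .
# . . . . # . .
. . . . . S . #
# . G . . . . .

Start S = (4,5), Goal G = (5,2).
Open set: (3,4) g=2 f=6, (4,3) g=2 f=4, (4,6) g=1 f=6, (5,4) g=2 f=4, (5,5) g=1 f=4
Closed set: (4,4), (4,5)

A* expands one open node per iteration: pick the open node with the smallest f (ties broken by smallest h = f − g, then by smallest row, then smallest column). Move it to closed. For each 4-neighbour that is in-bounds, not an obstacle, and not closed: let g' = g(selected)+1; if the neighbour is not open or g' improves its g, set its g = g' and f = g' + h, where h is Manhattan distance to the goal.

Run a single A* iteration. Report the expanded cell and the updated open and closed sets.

step 1: expand (4,3) (f=4, h=2) → closed; open now [(3,3) g=3 f=6, (3,4) g=2 f=6, (4,2) g=3 f=4, (4,6) g=1 f=6, (5,3) g=3 f=4, (5,4) g=2 f=4, (5,5) g=1 f=4]

expanded=(4,3); open=[(3,3) g=3 f=6, (3,4) g=2 f=6, (4,2) g=3 f=4, (4,6) g=1 f=6, (5,3) g=3 f=4, (5,4) g=2 f=4, (5,5) g=1 f=4]; closed=[(4,3), (4,4), (4,5)]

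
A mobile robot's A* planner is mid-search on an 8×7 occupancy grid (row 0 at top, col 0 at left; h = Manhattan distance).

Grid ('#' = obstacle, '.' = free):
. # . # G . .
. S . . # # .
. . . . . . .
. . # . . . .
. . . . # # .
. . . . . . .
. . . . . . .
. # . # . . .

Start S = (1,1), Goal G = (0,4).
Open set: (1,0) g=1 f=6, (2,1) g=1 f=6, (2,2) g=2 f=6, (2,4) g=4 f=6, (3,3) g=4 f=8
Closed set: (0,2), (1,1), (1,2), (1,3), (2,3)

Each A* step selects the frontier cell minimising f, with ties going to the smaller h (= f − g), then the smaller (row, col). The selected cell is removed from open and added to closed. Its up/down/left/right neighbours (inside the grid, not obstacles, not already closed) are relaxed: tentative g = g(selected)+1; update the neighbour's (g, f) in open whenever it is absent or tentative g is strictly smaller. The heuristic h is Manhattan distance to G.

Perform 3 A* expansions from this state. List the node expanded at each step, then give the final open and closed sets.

order=[(2,4) → (2,2) → (1,0)]; open=[(0,0) g=2 f=6, (2,0) g=2 f=8, (2,1) g=1 f=6, (2,5) g=5 f=8, (3,3) g=4 f=8, (3,4) g=5 f=8]; closed=[(0,2), (1,0), (1,1), (1,2), (1,3), (2,2), (2,3), (2,4)]

step 1: expand (2,4) (f=6, h=2) → closed; open now [(1,0) g=1 f=6, (2,1) g=1 f=6, (2,2) g=2 f=6, (2,5) g=5 f=8, (3,3) g=4 f=8, (3,4) g=5 f=8]
step 2: expand (2,2) (f=6, h=4) → closed; open now [(1,0) g=1 f=6, (2,1) g=1 f=6, (2,5) g=5 f=8, (3,3) g=4 f=8, (3,4) g=5 f=8]
step 3: expand (1,0) (f=6, h=5) → closed; open now [(0,0) g=2 f=6, (2,0) g=2 f=8, (2,1) g=1 f=6, (2,5) g=5 f=8, (3,3) g=4 f=8, (3,4) g=5 f=8]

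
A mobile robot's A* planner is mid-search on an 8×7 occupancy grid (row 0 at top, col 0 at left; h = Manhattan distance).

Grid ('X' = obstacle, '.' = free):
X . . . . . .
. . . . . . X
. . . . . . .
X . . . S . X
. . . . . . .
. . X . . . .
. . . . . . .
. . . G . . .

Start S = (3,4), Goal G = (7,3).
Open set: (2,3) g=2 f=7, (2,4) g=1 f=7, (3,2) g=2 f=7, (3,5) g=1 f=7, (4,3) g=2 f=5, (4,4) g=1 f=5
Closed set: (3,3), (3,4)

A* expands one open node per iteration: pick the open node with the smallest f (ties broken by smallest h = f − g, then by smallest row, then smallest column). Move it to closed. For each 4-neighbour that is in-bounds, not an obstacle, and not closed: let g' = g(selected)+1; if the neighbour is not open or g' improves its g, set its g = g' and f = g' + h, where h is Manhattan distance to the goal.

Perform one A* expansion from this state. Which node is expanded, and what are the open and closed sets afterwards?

step 1: expand (4,3) (f=5, h=3) → closed; open now [(2,3) g=2 f=7, (2,4) g=1 f=7, (3,2) g=2 f=7, (3,5) g=1 f=7, (4,2) g=3 f=7, (4,4) g=1 f=5, (5,3) g=3 f=5]

expanded=(4,3); open=[(2,3) g=2 f=7, (2,4) g=1 f=7, (3,2) g=2 f=7, (3,5) g=1 f=7, (4,2) g=3 f=7, (4,4) g=1 f=5, (5,3) g=3 f=5]; closed=[(3,3), (3,4), (4,3)]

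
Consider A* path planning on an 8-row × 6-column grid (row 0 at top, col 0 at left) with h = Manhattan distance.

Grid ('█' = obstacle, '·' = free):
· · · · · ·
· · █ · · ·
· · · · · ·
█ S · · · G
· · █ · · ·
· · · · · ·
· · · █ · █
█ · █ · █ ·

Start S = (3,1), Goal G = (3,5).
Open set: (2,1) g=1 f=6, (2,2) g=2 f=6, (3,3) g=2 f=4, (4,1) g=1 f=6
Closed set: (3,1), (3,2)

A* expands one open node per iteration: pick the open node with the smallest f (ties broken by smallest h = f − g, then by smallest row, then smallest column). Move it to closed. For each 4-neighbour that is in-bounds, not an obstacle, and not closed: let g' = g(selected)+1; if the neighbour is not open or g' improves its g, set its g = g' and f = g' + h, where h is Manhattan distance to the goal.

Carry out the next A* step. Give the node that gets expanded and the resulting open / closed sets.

step 1: expand (3,3) (f=4, h=2) → closed; open now [(2,1) g=1 f=6, (2,2) g=2 f=6, (2,3) g=3 f=6, (3,4) g=3 f=4, (4,1) g=1 f=6, (4,3) g=3 f=6]

expanded=(3,3); open=[(2,1) g=1 f=6, (2,2) g=2 f=6, (2,3) g=3 f=6, (3,4) g=3 f=4, (4,1) g=1 f=6, (4,3) g=3 f=6]; closed=[(3,1), (3,2), (3,3)]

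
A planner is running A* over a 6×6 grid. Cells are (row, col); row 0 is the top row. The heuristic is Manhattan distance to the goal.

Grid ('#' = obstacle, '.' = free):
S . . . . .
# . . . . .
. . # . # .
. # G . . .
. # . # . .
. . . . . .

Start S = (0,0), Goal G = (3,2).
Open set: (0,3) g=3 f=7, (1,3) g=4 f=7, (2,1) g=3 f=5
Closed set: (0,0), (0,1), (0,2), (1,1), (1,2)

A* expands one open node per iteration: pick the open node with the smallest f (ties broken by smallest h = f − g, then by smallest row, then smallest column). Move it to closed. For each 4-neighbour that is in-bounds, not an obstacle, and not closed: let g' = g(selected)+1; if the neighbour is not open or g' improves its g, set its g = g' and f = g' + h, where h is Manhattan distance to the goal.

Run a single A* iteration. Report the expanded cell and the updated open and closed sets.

expanded=(2,1); open=[(0,3) g=3 f=7, (1,3) g=4 f=7, (2,0) g=4 f=7]; closed=[(0,0), (0,1), (0,2), (1,1), (1,2), (2,1)]

step 1: expand (2,1) (f=5, h=2) → closed; open now [(0,3) g=3 f=7, (1,3) g=4 f=7, (2,0) g=4 f=7]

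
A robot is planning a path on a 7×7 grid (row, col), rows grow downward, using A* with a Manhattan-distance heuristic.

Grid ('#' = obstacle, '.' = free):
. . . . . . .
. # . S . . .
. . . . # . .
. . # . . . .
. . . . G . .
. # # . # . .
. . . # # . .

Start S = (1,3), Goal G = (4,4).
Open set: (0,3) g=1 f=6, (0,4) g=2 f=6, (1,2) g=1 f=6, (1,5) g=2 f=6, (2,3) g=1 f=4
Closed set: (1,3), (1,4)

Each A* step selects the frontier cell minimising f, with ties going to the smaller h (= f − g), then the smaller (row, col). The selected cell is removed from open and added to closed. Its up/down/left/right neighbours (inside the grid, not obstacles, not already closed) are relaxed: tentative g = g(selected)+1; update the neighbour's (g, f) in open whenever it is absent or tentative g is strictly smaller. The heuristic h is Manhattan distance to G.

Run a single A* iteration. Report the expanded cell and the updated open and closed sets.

expanded=(2,3); open=[(0,3) g=1 f=6, (0,4) g=2 f=6, (1,2) g=1 f=6, (1,5) g=2 f=6, (2,2) g=2 f=6, (3,3) g=2 f=4]; closed=[(1,3), (1,4), (2,3)]

step 1: expand (2,3) (f=4, h=3) → closed; open now [(0,3) g=1 f=6, (0,4) g=2 f=6, (1,2) g=1 f=6, (1,5) g=2 f=6, (2,2) g=2 f=6, (3,3) g=2 f=4]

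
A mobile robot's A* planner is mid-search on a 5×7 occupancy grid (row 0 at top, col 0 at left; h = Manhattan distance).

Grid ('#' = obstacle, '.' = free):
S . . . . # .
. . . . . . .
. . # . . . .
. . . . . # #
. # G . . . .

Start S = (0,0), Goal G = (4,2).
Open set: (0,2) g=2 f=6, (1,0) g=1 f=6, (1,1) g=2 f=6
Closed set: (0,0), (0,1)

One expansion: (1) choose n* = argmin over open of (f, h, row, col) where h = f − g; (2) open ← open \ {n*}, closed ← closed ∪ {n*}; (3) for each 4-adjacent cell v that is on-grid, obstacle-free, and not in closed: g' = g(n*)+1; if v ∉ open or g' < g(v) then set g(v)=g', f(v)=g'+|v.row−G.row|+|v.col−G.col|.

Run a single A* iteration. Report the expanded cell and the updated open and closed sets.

step 1: expand (0,2) (f=6, h=4) → closed; open now [(0,3) g=3 f=8, (1,0) g=1 f=6, (1,1) g=2 f=6, (1,2) g=3 f=6]

expanded=(0,2); open=[(0,3) g=3 f=8, (1,0) g=1 f=6, (1,1) g=2 f=6, (1,2) g=3 f=6]; closed=[(0,0), (0,1), (0,2)]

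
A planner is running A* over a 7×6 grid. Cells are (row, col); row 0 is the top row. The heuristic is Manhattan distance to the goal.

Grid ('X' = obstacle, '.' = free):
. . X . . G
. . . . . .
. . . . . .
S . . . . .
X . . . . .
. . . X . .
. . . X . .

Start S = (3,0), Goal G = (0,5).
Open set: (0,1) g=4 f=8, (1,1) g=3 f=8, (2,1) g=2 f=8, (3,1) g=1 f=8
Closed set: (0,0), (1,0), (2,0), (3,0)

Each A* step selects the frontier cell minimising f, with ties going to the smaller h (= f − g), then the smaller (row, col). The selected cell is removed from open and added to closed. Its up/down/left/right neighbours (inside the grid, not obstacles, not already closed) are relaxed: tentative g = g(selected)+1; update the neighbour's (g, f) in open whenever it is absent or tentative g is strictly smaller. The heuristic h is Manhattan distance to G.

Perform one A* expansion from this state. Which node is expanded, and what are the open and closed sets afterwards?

step 1: expand (0,1) (f=8, h=4) → closed; open now [(1,1) g=3 f=8, (2,1) g=2 f=8, (3,1) g=1 f=8]

expanded=(0,1); open=[(1,1) g=3 f=8, (2,1) g=2 f=8, (3,1) g=1 f=8]; closed=[(0,0), (0,1), (1,0), (2,0), (3,0)]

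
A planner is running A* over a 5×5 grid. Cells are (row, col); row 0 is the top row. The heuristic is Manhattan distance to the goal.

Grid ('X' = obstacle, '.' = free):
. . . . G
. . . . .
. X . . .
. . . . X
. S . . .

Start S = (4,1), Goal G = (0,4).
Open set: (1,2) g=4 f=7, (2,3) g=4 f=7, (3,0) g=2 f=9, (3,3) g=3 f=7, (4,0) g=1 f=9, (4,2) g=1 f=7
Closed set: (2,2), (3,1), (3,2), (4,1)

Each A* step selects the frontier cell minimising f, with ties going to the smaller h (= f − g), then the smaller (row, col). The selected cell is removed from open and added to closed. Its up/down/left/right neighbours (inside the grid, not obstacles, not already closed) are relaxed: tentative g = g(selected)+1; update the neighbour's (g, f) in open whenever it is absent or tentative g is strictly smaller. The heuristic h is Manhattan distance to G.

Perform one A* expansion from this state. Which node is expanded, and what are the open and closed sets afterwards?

step 1: expand (1,2) (f=7, h=3) → closed; open now [(0,2) g=5 f=7, (1,1) g=5 f=9, (1,3) g=5 f=7, (2,3) g=4 f=7, (3,0) g=2 f=9, (3,3) g=3 f=7, (4,0) g=1 f=9, (4,2) g=1 f=7]

expanded=(1,2); open=[(0,2) g=5 f=7, (1,1) g=5 f=9, (1,3) g=5 f=7, (2,3) g=4 f=7, (3,0) g=2 f=9, (3,3) g=3 f=7, (4,0) g=1 f=9, (4,2) g=1 f=7]; closed=[(1,2), (2,2), (3,1), (3,2), (4,1)]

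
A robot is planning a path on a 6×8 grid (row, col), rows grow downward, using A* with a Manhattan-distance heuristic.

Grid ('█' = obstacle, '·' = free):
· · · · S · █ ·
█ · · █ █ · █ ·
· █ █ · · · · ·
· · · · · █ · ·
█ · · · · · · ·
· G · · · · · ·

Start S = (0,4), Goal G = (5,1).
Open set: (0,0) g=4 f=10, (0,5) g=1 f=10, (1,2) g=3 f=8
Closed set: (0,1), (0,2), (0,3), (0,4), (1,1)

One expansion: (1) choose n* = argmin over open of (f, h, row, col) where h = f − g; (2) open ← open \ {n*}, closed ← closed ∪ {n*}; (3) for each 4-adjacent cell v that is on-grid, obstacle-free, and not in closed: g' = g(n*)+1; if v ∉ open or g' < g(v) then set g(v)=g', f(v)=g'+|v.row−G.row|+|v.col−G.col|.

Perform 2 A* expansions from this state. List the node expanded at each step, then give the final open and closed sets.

step 1: expand (1,2) (f=8, h=5) → closed; open now [(0,0) g=4 f=10, (0,5) g=1 f=10]
step 2: expand (0,0) (f=10, h=6) → closed; open now [(0,5) g=1 f=10]

order=[(1,2) → (0,0)]; open=[(0,5) g=1 f=10]; closed=[(0,0), (0,1), (0,2), (0,3), (0,4), (1,1), (1,2)]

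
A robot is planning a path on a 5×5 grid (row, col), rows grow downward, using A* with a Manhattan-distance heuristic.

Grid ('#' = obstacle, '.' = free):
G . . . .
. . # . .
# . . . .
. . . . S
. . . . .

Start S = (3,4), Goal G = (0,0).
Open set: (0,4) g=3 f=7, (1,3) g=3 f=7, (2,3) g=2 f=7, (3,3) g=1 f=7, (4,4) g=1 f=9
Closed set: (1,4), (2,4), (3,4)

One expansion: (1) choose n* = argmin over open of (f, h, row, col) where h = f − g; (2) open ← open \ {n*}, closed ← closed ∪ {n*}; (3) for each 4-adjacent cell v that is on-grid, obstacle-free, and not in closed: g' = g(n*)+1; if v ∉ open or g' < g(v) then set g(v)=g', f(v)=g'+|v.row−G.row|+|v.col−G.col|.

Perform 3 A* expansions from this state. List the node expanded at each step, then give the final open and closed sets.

step 1: expand (0,4) (f=7, h=4) → closed; open now [(0,3) g=4 f=7, (1,3) g=3 f=7, (2,3) g=2 f=7, (3,3) g=1 f=7, (4,4) g=1 f=9]
step 2: expand (0,3) (f=7, h=3) → closed; open now [(0,2) g=5 f=7, (1,3) g=3 f=7, (2,3) g=2 f=7, (3,3) g=1 f=7, (4,4) g=1 f=9]
step 3: expand (0,2) (f=7, h=2) → closed; open now [(0,1) g=6 f=7, (1,3) g=3 f=7, (2,3) g=2 f=7, (3,3) g=1 f=7, (4,4) g=1 f=9]

order=[(0,4) → (0,3) → (0,2)]; open=[(0,1) g=6 f=7, (1,3) g=3 f=7, (2,3) g=2 f=7, (3,3) g=1 f=7, (4,4) g=1 f=9]; closed=[(0,2), (0,3), (0,4), (1,4), (2,4), (3,4)]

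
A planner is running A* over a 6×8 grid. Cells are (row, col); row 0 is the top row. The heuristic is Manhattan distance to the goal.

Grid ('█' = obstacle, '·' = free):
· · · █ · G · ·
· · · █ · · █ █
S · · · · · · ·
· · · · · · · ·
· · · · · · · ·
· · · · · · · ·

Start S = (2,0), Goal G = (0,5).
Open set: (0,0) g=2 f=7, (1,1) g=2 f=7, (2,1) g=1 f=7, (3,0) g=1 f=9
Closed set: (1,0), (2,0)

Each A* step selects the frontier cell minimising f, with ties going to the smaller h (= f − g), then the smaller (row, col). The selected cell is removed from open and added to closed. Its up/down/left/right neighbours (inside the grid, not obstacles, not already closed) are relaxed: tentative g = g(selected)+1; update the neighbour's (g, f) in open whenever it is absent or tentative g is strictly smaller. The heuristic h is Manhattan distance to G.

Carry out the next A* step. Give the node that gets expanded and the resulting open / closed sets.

step 1: expand (0,0) (f=7, h=5) → closed; open now [(0,1) g=3 f=7, (1,1) g=2 f=7, (2,1) g=1 f=7, (3,0) g=1 f=9]

expanded=(0,0); open=[(0,1) g=3 f=7, (1,1) g=2 f=7, (2,1) g=1 f=7, (3,0) g=1 f=9]; closed=[(0,0), (1,0), (2,0)]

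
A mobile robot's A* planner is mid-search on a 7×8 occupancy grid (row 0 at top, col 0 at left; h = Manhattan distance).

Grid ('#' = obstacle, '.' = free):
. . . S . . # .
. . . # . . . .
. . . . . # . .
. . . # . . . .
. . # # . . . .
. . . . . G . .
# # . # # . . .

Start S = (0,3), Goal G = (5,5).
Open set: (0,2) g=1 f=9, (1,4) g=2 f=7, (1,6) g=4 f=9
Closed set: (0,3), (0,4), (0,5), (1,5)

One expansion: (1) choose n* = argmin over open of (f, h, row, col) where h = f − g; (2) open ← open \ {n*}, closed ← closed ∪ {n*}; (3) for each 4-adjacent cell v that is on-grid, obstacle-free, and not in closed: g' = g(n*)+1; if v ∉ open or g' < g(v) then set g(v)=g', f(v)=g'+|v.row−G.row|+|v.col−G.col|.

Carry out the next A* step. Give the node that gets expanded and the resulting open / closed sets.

expanded=(1,4); open=[(0,2) g=1 f=9, (1,6) g=4 f=9, (2,4) g=3 f=7]; closed=[(0,3), (0,4), (0,5), (1,4), (1,5)]

step 1: expand (1,4) (f=7, h=5) → closed; open now [(0,2) g=1 f=9, (1,6) g=4 f=9, (2,4) g=3 f=7]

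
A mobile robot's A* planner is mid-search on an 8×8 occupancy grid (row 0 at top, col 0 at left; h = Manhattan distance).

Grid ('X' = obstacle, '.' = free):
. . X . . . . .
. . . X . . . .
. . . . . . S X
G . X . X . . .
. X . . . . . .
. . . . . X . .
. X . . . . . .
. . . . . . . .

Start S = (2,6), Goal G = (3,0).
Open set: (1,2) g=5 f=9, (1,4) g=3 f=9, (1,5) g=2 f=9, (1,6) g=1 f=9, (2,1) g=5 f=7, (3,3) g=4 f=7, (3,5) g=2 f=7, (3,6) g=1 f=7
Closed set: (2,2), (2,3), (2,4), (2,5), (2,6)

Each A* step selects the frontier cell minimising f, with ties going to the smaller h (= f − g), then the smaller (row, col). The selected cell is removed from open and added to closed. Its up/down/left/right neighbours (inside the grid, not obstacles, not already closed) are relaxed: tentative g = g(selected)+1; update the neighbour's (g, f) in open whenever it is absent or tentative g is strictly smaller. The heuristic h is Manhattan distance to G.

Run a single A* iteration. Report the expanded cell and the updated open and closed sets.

expanded=(2,1); open=[(1,1) g=6 f=9, (1,2) g=5 f=9, (1,4) g=3 f=9, (1,5) g=2 f=9, (1,6) g=1 f=9, (2,0) g=6 f=7, (3,1) g=6 f=7, (3,3) g=4 f=7, (3,5) g=2 f=7, (3,6) g=1 f=7]; closed=[(2,1), (2,2), (2,3), (2,4), (2,5), (2,6)]

step 1: expand (2,1) (f=7, h=2) → closed; open now [(1,1) g=6 f=9, (1,2) g=5 f=9, (1,4) g=3 f=9, (1,5) g=2 f=9, (1,6) g=1 f=9, (2,0) g=6 f=7, (3,1) g=6 f=7, (3,3) g=4 f=7, (3,5) g=2 f=7, (3,6) g=1 f=7]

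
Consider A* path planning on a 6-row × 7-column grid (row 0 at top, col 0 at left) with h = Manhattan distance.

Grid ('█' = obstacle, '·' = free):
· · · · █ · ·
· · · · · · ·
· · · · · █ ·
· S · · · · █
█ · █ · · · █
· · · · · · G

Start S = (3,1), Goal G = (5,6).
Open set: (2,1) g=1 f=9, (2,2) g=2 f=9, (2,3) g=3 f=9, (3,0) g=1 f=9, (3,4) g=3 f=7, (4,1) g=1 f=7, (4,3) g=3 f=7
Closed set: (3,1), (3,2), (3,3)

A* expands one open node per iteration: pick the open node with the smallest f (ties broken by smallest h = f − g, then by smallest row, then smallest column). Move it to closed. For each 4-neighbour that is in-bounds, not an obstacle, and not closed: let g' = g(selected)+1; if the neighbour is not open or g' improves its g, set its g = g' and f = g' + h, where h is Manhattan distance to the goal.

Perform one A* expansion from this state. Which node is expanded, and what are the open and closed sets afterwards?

step 1: expand (3,4) (f=7, h=4) → closed; open now [(2,1) g=1 f=9, (2,2) g=2 f=9, (2,3) g=3 f=9, (2,4) g=4 f=9, (3,0) g=1 f=9, (3,5) g=4 f=7, (4,1) g=1 f=7, (4,3) g=3 f=7, (4,4) g=4 f=7]

expanded=(3,4); open=[(2,1) g=1 f=9, (2,2) g=2 f=9, (2,3) g=3 f=9, (2,4) g=4 f=9, (3,0) g=1 f=9, (3,5) g=4 f=7, (4,1) g=1 f=7, (4,3) g=3 f=7, (4,4) g=4 f=7]; closed=[(3,1), (3,2), (3,3), (3,4)]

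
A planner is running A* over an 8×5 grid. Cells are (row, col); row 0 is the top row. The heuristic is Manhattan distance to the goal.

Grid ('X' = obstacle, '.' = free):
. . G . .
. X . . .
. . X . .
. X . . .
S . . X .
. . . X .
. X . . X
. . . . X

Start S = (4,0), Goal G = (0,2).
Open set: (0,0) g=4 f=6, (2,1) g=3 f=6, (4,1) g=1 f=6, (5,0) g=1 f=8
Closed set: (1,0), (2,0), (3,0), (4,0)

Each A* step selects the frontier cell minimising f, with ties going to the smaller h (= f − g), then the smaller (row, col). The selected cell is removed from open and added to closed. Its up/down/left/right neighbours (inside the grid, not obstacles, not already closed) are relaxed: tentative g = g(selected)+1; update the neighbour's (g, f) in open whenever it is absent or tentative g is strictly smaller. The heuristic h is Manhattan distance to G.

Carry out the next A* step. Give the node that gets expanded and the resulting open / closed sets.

step 1: expand (0,0) (f=6, h=2) → closed; open now [(0,1) g=5 f=6, (2,1) g=3 f=6, (4,1) g=1 f=6, (5,0) g=1 f=8]

expanded=(0,0); open=[(0,1) g=5 f=6, (2,1) g=3 f=6, (4,1) g=1 f=6, (5,0) g=1 f=8]; closed=[(0,0), (1,0), (2,0), (3,0), (4,0)]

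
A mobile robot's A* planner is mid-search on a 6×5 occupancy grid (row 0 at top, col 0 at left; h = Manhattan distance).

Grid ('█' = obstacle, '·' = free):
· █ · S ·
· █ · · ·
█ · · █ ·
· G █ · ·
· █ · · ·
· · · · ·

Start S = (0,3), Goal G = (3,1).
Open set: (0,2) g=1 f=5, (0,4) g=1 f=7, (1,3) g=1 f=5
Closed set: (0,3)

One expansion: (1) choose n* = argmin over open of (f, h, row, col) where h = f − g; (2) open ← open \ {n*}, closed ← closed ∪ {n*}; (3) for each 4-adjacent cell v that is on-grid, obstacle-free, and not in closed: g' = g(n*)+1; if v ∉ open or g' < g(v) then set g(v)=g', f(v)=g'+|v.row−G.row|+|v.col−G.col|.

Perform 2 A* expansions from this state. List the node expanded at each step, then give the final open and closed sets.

order=[(0,2) → (1,2)]; open=[(0,4) g=1 f=7, (1,3) g=1 f=5, (2,2) g=3 f=5]; closed=[(0,2), (0,3), (1,2)]

step 1: expand (0,2) (f=5, h=4) → closed; open now [(0,4) g=1 f=7, (1,2) g=2 f=5, (1,3) g=1 f=5]
step 2: expand (1,2) (f=5, h=3) → closed; open now [(0,4) g=1 f=7, (1,3) g=1 f=5, (2,2) g=3 f=5]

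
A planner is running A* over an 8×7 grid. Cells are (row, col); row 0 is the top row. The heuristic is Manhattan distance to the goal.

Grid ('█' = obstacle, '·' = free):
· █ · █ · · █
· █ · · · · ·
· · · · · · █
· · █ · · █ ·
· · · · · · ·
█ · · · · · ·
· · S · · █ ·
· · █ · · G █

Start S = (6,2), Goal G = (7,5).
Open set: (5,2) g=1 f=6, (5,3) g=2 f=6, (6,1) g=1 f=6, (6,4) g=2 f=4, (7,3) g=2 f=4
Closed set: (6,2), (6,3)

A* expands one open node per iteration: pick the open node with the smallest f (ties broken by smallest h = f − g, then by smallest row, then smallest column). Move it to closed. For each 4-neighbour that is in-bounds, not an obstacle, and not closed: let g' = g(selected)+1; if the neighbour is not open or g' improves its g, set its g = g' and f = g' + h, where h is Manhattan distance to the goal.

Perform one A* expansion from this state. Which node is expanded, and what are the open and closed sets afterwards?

step 1: expand (6,4) (f=4, h=2) → closed; open now [(5,2) g=1 f=6, (5,3) g=2 f=6, (5,4) g=3 f=6, (6,1) g=1 f=6, (7,3) g=2 f=4, (7,4) g=3 f=4]

expanded=(6,4); open=[(5,2) g=1 f=6, (5,3) g=2 f=6, (5,4) g=3 f=6, (6,1) g=1 f=6, (7,3) g=2 f=4, (7,4) g=3 f=4]; closed=[(6,2), (6,3), (6,4)]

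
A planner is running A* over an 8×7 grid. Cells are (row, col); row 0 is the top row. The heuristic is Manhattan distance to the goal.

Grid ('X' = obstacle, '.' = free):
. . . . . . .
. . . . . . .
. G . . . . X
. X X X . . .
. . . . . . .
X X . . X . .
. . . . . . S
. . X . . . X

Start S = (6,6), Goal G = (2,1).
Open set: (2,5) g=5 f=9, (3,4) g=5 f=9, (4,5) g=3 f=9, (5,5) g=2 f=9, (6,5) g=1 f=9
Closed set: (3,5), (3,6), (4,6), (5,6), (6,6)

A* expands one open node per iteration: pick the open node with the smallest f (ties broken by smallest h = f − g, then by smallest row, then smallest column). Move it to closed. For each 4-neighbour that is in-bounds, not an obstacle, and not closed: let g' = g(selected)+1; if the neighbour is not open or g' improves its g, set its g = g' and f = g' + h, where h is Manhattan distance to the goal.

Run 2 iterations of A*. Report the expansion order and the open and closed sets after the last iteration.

step 1: expand (2,5) (f=9, h=4) → closed; open now [(1,5) g=6 f=11, (2,4) g=6 f=9, (3,4) g=5 f=9, (4,5) g=3 f=9, (5,5) g=2 f=9, (6,5) g=1 f=9]
step 2: expand (2,4) (f=9, h=3) → closed; open now [(1,4) g=7 f=11, (1,5) g=6 f=11, (2,3) g=7 f=9, (3,4) g=5 f=9, (4,5) g=3 f=9, (5,5) g=2 f=9, (6,5) g=1 f=9]

order=[(2,5) → (2,4)]; open=[(1,4) g=7 f=11, (1,5) g=6 f=11, (2,3) g=7 f=9, (3,4) g=5 f=9, (4,5) g=3 f=9, (5,5) g=2 f=9, (6,5) g=1 f=9]; closed=[(2,4), (2,5), (3,5), (3,6), (4,6), (5,6), (6,6)]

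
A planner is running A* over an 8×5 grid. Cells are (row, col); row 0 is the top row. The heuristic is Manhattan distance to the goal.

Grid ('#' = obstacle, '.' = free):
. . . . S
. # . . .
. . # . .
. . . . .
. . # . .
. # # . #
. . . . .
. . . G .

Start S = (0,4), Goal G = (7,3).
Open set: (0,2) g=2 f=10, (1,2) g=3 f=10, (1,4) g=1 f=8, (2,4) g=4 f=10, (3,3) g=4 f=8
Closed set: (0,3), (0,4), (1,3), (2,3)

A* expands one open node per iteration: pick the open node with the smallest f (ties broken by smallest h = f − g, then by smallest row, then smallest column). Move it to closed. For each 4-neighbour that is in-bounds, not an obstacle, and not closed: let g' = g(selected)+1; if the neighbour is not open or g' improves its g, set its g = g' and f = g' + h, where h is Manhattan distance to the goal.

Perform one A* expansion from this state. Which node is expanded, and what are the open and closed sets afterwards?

step 1: expand (3,3) (f=8, h=4) → closed; open now [(0,2) g=2 f=10, (1,2) g=3 f=10, (1,4) g=1 f=8, (2,4) g=4 f=10, (3,2) g=5 f=10, (3,4) g=5 f=10, (4,3) g=5 f=8]

expanded=(3,3); open=[(0,2) g=2 f=10, (1,2) g=3 f=10, (1,4) g=1 f=8, (2,4) g=4 f=10, (3,2) g=5 f=10, (3,4) g=5 f=10, (4,3) g=5 f=8]; closed=[(0,3), (0,4), (1,3), (2,3), (3,3)]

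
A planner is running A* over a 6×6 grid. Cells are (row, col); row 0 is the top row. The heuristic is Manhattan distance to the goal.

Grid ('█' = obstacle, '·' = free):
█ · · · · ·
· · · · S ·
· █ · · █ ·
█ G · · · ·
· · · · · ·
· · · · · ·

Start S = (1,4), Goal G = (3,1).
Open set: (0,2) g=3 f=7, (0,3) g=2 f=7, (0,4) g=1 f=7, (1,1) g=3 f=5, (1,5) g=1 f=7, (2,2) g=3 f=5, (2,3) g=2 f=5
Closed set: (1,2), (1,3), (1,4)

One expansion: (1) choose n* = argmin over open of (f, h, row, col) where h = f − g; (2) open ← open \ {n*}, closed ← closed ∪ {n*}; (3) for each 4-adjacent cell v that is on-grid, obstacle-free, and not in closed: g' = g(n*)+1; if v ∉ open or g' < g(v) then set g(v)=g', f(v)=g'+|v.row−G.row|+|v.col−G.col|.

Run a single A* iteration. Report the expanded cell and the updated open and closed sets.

step 1: expand (1,1) (f=5, h=2) → closed; open now [(0,1) g=4 f=7, (0,2) g=3 f=7, (0,3) g=2 f=7, (0,4) g=1 f=7, (1,0) g=4 f=7, (1,5) g=1 f=7, (2,2) g=3 f=5, (2,3) g=2 f=5]

expanded=(1,1); open=[(0,1) g=4 f=7, (0,2) g=3 f=7, (0,3) g=2 f=7, (0,4) g=1 f=7, (1,0) g=4 f=7, (1,5) g=1 f=7, (2,2) g=3 f=5, (2,3) g=2 f=5]; closed=[(1,1), (1,2), (1,3), (1,4)]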